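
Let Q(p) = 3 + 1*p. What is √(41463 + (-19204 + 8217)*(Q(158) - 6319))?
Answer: √67699409 ≈ 8228.0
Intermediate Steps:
Q(p) = 3 + p
√(41463 + (-19204 + 8217)*(Q(158) - 6319)) = √(41463 + (-19204 + 8217)*((3 + 158) - 6319)) = √(41463 - 10987*(161 - 6319)) = √(41463 - 10987*(-6158)) = √(41463 + 67657946) = √67699409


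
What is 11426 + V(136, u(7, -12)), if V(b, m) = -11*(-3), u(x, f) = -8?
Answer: 11459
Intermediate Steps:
V(b, m) = 33
11426 + V(136, u(7, -12)) = 11426 + 33 = 11459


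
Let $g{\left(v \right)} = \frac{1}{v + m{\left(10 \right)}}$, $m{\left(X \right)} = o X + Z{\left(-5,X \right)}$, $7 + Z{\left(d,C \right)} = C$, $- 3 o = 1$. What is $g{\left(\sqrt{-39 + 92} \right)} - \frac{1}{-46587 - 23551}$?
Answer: $\frac{105445}{16692844} + \frac{9 \sqrt{53}}{476} \approx 0.14397$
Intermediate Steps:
$o = - \frac{1}{3}$ ($o = \left(- \frac{1}{3}\right) 1 = - \frac{1}{3} \approx -0.33333$)
$Z{\left(d,C \right)} = -7 + C$
$m{\left(X \right)} = -7 + \frac{2 X}{3}$ ($m{\left(X \right)} = - \frac{X}{3} + \left(-7 + X\right) = -7 + \frac{2 X}{3}$)
$g{\left(v \right)} = \frac{1}{- \frac{1}{3} + v}$ ($g{\left(v \right)} = \frac{1}{v + \left(-7 + \frac{2}{3} \cdot 10\right)} = \frac{1}{v + \left(-7 + \frac{20}{3}\right)} = \frac{1}{v - \frac{1}{3}} = \frac{1}{- \frac{1}{3} + v}$)
$g{\left(\sqrt{-39 + 92} \right)} - \frac{1}{-46587 - 23551} = \frac{3}{-1 + 3 \sqrt{-39 + 92}} - \frac{1}{-46587 - 23551} = \frac{3}{-1 + 3 \sqrt{53}} - \frac{1}{-70138} = \frac{3}{-1 + 3 \sqrt{53}} - - \frac{1}{70138} = \frac{3}{-1 + 3 \sqrt{53}} + \frac{1}{70138} = \frac{1}{70138} + \frac{3}{-1 + 3 \sqrt{53}}$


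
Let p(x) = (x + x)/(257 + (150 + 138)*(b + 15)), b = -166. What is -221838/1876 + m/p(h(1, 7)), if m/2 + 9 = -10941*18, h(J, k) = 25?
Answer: 7986331607091/23450 ≈ 3.4057e+8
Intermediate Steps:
m = -393894 (m = -18 + 2*(-10941*18) = -18 + 2*(-196938) = -18 - 393876 = -393894)
p(x) = -2*x/43231 (p(x) = (x + x)/(257 + (150 + 138)*(-166 + 15)) = (2*x)/(257 + 288*(-151)) = (2*x)/(257 - 43488) = (2*x)/(-43231) = (2*x)*(-1/43231) = -2*x/43231)
-221838/1876 + m/p(h(1, 7)) = -221838/1876 - 393894/((-2/43231*25)) = -221838*1/1876 - 393894/(-50/43231) = -110919/938 - 393894*(-43231/50) = -110919/938 + 8514215757/25 = 7986331607091/23450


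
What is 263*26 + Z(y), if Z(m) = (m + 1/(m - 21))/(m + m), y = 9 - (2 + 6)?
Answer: 273539/40 ≈ 6838.5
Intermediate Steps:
y = 1 (y = 9 - 1*8 = 9 - 8 = 1)
Z(m) = (m + 1/(-21 + m))/(2*m) (Z(m) = (m + 1/(-21 + m))/((2*m)) = (m + 1/(-21 + m))*(1/(2*m)) = (m + 1/(-21 + m))/(2*m))
263*26 + Z(y) = 263*26 + (½)*(1 + 1² - 21*1)/(1*(-21 + 1)) = 6838 + (½)*1*(1 + 1 - 21)/(-20) = 6838 + (½)*1*(-1/20)*(-19) = 6838 + 19/40 = 273539/40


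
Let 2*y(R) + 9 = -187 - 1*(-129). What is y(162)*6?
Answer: -201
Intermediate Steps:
y(R) = -67/2 (y(R) = -9/2 + (-187 - 1*(-129))/2 = -9/2 + (-187 + 129)/2 = -9/2 + (1/2)*(-58) = -9/2 - 29 = -67/2)
y(162)*6 = -67/2*6 = -201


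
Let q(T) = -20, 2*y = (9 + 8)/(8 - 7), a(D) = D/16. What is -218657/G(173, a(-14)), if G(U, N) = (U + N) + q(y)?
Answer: -1749256/1217 ≈ -1437.4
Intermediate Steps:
a(D) = D/16 (a(D) = D*(1/16) = D/16)
y = 17/2 (y = ((9 + 8)/(8 - 7))/2 = (17/1)/2 = (17*1)/2 = (½)*17 = 17/2 ≈ 8.5000)
G(U, N) = -20 + N + U (G(U, N) = (U + N) - 20 = (N + U) - 20 = -20 + N + U)
-218657/G(173, a(-14)) = -218657/(-20 + (1/16)*(-14) + 173) = -218657/(-20 - 7/8 + 173) = -218657/1217/8 = -218657*8/1217 = -1749256/1217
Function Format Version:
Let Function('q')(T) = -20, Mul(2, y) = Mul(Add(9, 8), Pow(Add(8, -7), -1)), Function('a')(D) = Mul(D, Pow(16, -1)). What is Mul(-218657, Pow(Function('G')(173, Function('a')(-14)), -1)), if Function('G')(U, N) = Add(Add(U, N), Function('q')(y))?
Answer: Rational(-1749256, 1217) ≈ -1437.4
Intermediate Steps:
Function('a')(D) = Mul(Rational(1, 16), D) (Function('a')(D) = Mul(D, Rational(1, 16)) = Mul(Rational(1, 16), D))
y = Rational(17, 2) (y = Mul(Rational(1, 2), Mul(Add(9, 8), Pow(Add(8, -7), -1))) = Mul(Rational(1, 2), Mul(17, Pow(1, -1))) = Mul(Rational(1, 2), Mul(17, 1)) = Mul(Rational(1, 2), 17) = Rational(17, 2) ≈ 8.5000)
Function('G')(U, N) = Add(-20, N, U) (Function('G')(U, N) = Add(Add(U, N), -20) = Add(Add(N, U), -20) = Add(-20, N, U))
Mul(-218657, Pow(Function('G')(173, Function('a')(-14)), -1)) = Mul(-218657, Pow(Add(-20, Mul(Rational(1, 16), -14), 173), -1)) = Mul(-218657, Pow(Add(-20, Rational(-7, 8), 173), -1)) = Mul(-218657, Pow(Rational(1217, 8), -1)) = Mul(-218657, Rational(8, 1217)) = Rational(-1749256, 1217)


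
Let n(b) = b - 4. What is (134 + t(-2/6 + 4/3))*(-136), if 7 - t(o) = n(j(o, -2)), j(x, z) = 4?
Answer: -19176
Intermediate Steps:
n(b) = -4 + b
t(o) = 7 (t(o) = 7 - (-4 + 4) = 7 - 1*0 = 7 + 0 = 7)
(134 + t(-2/6 + 4/3))*(-136) = (134 + 7)*(-136) = 141*(-136) = -19176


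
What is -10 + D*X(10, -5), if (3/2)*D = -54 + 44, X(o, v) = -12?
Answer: 70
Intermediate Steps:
D = -20/3 (D = 2*(-54 + 44)/3 = (⅔)*(-10) = -20/3 ≈ -6.6667)
-10 + D*X(10, -5) = -10 - 20/3*(-12) = -10 + 80 = 70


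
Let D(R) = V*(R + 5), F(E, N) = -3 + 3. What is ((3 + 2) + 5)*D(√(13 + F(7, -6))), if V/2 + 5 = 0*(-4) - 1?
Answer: -600 - 120*√13 ≈ -1032.7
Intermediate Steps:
F(E, N) = 0
V = -12 (V = -10 + 2*(0*(-4) - 1) = -10 + 2*(0 - 1) = -10 + 2*(-1) = -10 - 2 = -12)
D(R) = -60 - 12*R (D(R) = -12*(R + 5) = -12*(5 + R) = -60 - 12*R)
((3 + 2) + 5)*D(√(13 + F(7, -6))) = ((3 + 2) + 5)*(-60 - 12*√(13 + 0)) = (5 + 5)*(-60 - 12*√13) = 10*(-60 - 12*√13) = -600 - 120*√13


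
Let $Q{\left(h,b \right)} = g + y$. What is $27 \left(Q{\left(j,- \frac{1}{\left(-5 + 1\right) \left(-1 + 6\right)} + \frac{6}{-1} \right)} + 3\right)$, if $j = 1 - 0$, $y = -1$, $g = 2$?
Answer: $108$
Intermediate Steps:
$j = 1$ ($j = 1 + 0 = 1$)
$Q{\left(h,b \right)} = 1$ ($Q{\left(h,b \right)} = 2 - 1 = 1$)
$27 \left(Q{\left(j,- \frac{1}{\left(-5 + 1\right) \left(-1 + 6\right)} + \frac{6}{-1} \right)} + 3\right) = 27 \left(1 + 3\right) = 27 \cdot 4 = 108$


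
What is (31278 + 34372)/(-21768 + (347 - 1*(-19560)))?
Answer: -65650/1861 ≈ -35.277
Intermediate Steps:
(31278 + 34372)/(-21768 + (347 - 1*(-19560))) = 65650/(-21768 + (347 + 19560)) = 65650/(-21768 + 19907) = 65650/(-1861) = 65650*(-1/1861) = -65650/1861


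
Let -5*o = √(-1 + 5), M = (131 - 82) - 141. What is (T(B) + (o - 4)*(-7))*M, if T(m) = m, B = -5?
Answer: -11868/5 ≈ -2373.6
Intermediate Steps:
M = -92 (M = 49 - 141 = -92)
o = -⅖ (o = -√(-1 + 5)/5 = -√4/5 = -⅕*2 = -⅖ ≈ -0.40000)
(T(B) + (o - 4)*(-7))*M = (-5 + (-⅖ - 4)*(-7))*(-92) = (-5 - 22/5*(-7))*(-92) = (-5 + 154/5)*(-92) = (129/5)*(-92) = -11868/5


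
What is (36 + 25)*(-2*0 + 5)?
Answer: 305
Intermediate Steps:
(36 + 25)*(-2*0 + 5) = 61*(0 + 5) = 61*5 = 305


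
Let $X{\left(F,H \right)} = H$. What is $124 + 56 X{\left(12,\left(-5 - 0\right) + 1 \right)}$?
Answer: $-100$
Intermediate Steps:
$124 + 56 X{\left(12,\left(-5 - 0\right) + 1 \right)} = 124 + 56 \left(\left(-5 - 0\right) + 1\right) = 124 + 56 \left(\left(-5 + 0\right) + 1\right) = 124 + 56 \left(-5 + 1\right) = 124 + 56 \left(-4\right) = 124 - 224 = -100$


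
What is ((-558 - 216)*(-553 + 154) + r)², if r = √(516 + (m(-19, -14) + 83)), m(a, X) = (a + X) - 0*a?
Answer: (308826 + √566)² ≈ 9.5388e+10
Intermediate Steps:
m(a, X) = X + a (m(a, X) = (X + a) - 1*0 = (X + a) + 0 = X + a)
r = √566 (r = √(516 + ((-14 - 19) + 83)) = √(516 + (-33 + 83)) = √(516 + 50) = √566 ≈ 23.791)
((-558 - 216)*(-553 + 154) + r)² = ((-558 - 216)*(-553 + 154) + √566)² = (-774*(-399) + √566)² = (308826 + √566)²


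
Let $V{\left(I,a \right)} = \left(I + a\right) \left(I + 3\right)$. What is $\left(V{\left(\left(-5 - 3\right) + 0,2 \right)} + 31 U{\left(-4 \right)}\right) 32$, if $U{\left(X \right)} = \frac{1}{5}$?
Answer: $\frac{5792}{5} \approx 1158.4$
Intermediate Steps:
$U{\left(X \right)} = \frac{1}{5}$
$V{\left(I,a \right)} = \left(3 + I\right) \left(I + a\right)$ ($V{\left(I,a \right)} = \left(I + a\right) \left(3 + I\right) = \left(3 + I\right) \left(I + a\right)$)
$\left(V{\left(\left(-5 - 3\right) + 0,2 \right)} + 31 U{\left(-4 \right)}\right) 32 = \left(\left(\left(\left(-5 - 3\right) + 0\right)^{2} + 3 \left(\left(-5 - 3\right) + 0\right) + 3 \cdot 2 + \left(\left(-5 - 3\right) + 0\right) 2\right) + 31 \cdot \frac{1}{5}\right) 32 = \left(\left(\left(-8 + 0\right)^{2} + 3 \left(-8 + 0\right) + 6 + \left(-8 + 0\right) 2\right) + \frac{31}{5}\right) 32 = \left(\left(\left(-8\right)^{2} + 3 \left(-8\right) + 6 - 16\right) + \frac{31}{5}\right) 32 = \left(\left(64 - 24 + 6 - 16\right) + \frac{31}{5}\right) 32 = \left(30 + \frac{31}{5}\right) 32 = \frac{181}{5} \cdot 32 = \frac{5792}{5}$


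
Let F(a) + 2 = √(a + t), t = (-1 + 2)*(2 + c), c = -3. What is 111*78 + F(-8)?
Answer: 8656 + 3*I ≈ 8656.0 + 3.0*I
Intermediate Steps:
t = -1 (t = (-1 + 2)*(2 - 3) = 1*(-1) = -1)
F(a) = -2 + √(-1 + a) (F(a) = -2 + √(a - 1) = -2 + √(-1 + a))
111*78 + F(-8) = 111*78 + (-2 + √(-1 - 8)) = 8658 + (-2 + √(-9)) = 8658 + (-2 + 3*I) = 8656 + 3*I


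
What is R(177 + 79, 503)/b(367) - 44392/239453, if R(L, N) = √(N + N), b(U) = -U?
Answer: -44392/239453 - √1006/367 ≈ -0.27181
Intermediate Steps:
R(L, N) = √2*√N (R(L, N) = √(2*N) = √2*√N)
R(177 + 79, 503)/b(367) - 44392/239453 = (√2*√503)/((-1*367)) - 44392/239453 = √1006/(-367) - 44392*1/239453 = √1006*(-1/367) - 44392/239453 = -√1006/367 - 44392/239453 = -44392/239453 - √1006/367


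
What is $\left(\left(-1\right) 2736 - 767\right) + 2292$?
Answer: $-1211$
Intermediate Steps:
$\left(\left(-1\right) 2736 - 767\right) + 2292 = \left(-2736 - 767\right) + 2292 = -3503 + 2292 = -1211$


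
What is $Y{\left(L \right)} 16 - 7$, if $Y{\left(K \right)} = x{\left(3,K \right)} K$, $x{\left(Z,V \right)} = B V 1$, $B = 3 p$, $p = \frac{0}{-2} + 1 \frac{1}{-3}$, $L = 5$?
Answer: $-407$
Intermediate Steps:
$p = - \frac{1}{3}$ ($p = 0 \left(- \frac{1}{2}\right) + 1 \left(- \frac{1}{3}\right) = 0 - \frac{1}{3} = - \frac{1}{3} \approx -0.33333$)
$B = -1$ ($B = 3 \left(- \frac{1}{3}\right) = -1$)
$x{\left(Z,V \right)} = - V$ ($x{\left(Z,V \right)} = - V 1 = - V$)
$Y{\left(K \right)} = - K^{2}$ ($Y{\left(K \right)} = - K K = - K^{2}$)
$Y{\left(L \right)} 16 - 7 = - 5^{2} \cdot 16 - 7 = \left(-1\right) 25 \cdot 16 - 7 = \left(-25\right) 16 - 7 = -400 - 7 = -407$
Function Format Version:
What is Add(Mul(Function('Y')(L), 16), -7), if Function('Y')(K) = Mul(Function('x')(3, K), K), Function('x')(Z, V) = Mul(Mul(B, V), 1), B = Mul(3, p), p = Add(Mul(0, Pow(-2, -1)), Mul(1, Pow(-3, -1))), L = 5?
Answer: -407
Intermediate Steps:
p = Rational(-1, 3) (p = Add(Mul(0, Rational(-1, 2)), Mul(1, Rational(-1, 3))) = Add(0, Rational(-1, 3)) = Rational(-1, 3) ≈ -0.33333)
B = -1 (B = Mul(3, Rational(-1, 3)) = -1)
Function('x')(Z, V) = Mul(-1, V) (Function('x')(Z, V) = Mul(Mul(-1, V), 1) = Mul(-1, V))
Function('Y')(K) = Mul(-1, Pow(K, 2)) (Function('Y')(K) = Mul(Mul(-1, K), K) = Mul(-1, Pow(K, 2)))
Add(Mul(Function('Y')(L), 16), -7) = Add(Mul(Mul(-1, Pow(5, 2)), 16), -7) = Add(Mul(Mul(-1, 25), 16), -7) = Add(Mul(-25, 16), -7) = Add(-400, -7) = -407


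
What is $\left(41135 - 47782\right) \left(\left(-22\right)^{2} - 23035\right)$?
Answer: $149896497$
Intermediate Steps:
$\left(41135 - 47782\right) \left(\left(-22\right)^{2} - 23035\right) = - 6647 \left(484 - 23035\right) = \left(-6647\right) \left(-22551\right) = 149896497$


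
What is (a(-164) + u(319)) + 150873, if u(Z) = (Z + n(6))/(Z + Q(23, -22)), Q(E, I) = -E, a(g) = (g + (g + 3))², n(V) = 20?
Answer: 75923747/296 ≈ 2.5650e+5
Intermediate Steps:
a(g) = (3 + 2*g)² (a(g) = (g + (3 + g))² = (3 + 2*g)²)
u(Z) = (20 + Z)/(-23 + Z) (u(Z) = (Z + 20)/(Z - 1*23) = (20 + Z)/(Z - 23) = (20 + Z)/(-23 + Z))
(a(-164) + u(319)) + 150873 = ((3 + 2*(-164))² + (20 + 319)/(-23 + 319)) + 150873 = ((3 - 328)² + 339/296) + 150873 = ((-325)² + (1/296)*339) + 150873 = (105625 + 339/296) + 150873 = 31265339/296 + 150873 = 75923747/296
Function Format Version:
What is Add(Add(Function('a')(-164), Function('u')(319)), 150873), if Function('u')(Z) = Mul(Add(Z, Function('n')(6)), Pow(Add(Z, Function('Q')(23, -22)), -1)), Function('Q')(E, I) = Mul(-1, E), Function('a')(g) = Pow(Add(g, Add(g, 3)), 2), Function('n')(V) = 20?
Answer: Rational(75923747, 296) ≈ 2.5650e+5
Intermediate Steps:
Function('a')(g) = Pow(Add(3, Mul(2, g)), 2) (Function('a')(g) = Pow(Add(g, Add(3, g)), 2) = Pow(Add(3, Mul(2, g)), 2))
Function('u')(Z) = Mul(Pow(Add(-23, Z), -1), Add(20, Z)) (Function('u')(Z) = Mul(Add(Z, 20), Pow(Add(Z, Mul(-1, 23)), -1)) = Mul(Add(20, Z), Pow(Add(Z, -23), -1)) = Mul(Add(20, Z), Pow(Add(-23, Z), -1)) = Mul(Pow(Add(-23, Z), -1), Add(20, Z)))
Add(Add(Function('a')(-164), Function('u')(319)), 150873) = Add(Add(Pow(Add(3, Mul(2, -164)), 2), Mul(Pow(Add(-23, 319), -1), Add(20, 319))), 150873) = Add(Add(Pow(Add(3, -328), 2), Mul(Pow(296, -1), 339)), 150873) = Add(Add(Pow(-325, 2), Mul(Rational(1, 296), 339)), 150873) = Add(Add(105625, Rational(339, 296)), 150873) = Add(Rational(31265339, 296), 150873) = Rational(75923747, 296)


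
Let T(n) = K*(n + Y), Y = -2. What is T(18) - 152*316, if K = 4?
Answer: -47968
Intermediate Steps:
T(n) = -8 + 4*n (T(n) = 4*(n - 2) = 4*(-2 + n) = -8 + 4*n)
T(18) - 152*316 = (-8 + 4*18) - 152*316 = (-8 + 72) - 48032 = 64 - 48032 = -47968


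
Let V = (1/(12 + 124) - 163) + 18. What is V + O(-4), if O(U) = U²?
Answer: -17543/136 ≈ -128.99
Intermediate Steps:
V = -19719/136 (V = (1/136 - 163) + 18 = -22167/136 + 18 = -19719/136 ≈ -144.99)
V + O(-4) = -19719/136 + (-4)² = -19719/136 + 16 = -17543/136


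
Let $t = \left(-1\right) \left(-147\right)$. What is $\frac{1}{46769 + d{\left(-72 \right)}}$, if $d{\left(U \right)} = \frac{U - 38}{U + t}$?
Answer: $\frac{15}{701513} \approx 2.1382 \cdot 10^{-5}$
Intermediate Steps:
$t = 147$
$d{\left(U \right)} = \frac{-38 + U}{147 + U}$ ($d{\left(U \right)} = \frac{U - 38}{U + 147} = \frac{-38 + U}{147 + U}$)
$\frac{1}{46769 + d{\left(-72 \right)}} = \frac{1}{46769 + \frac{-38 - 72}{147 - 72}} = \frac{1}{46769 + \frac{1}{75} \left(-110\right)} = \frac{1}{46769 - \frac{22}{15}} = \frac{1}{\frac{701513}{15}} = \frac{15}{701513}$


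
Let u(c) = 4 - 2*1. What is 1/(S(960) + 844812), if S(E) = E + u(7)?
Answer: 1/845774 ≈ 1.1823e-6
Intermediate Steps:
u(c) = 2 (u(c) = 4 - 2 = 2)
S(E) = 2 + E (S(E) = E + 2 = 2 + E)
1/(S(960) + 844812) = 1/((2 + 960) + 844812) = 1/(962 + 844812) = 1/845774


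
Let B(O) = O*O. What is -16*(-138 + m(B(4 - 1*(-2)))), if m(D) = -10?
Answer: 2368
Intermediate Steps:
B(O) = O²
-16*(-138 + m(B(4 - 1*(-2)))) = -16*(-138 - 10) = -16*(-148) = 2368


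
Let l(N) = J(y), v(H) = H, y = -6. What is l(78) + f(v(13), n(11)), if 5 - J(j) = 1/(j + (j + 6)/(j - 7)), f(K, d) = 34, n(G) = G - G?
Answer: 235/6 ≈ 39.167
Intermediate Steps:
n(G) = 0
J(j) = 5 - 1/(j + (6 + j)/(-7 + j)) (J(j) = 5 - 1/(j + (j + 6)/(j - 7)) = 5 - 1/(j + (6 + j)/(-7 + j)))
l(N) = 31/6 (l(N) = (37 - 31*(-6) + 5*(-6)²)/(6 + (-6)² - 6*(-6)) = (37 + 186 + 5*36)/(6 + 36 + 36) = (37 + 186 + 180)/78 = (1/78)*403 = 31/6)
l(78) + f(v(13), n(11)) = 31/6 + 34 = 235/6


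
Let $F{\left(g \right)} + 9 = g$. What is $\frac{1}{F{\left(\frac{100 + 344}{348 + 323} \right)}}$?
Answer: $- \frac{671}{5595} \approx -0.11993$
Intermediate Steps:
$F{\left(g \right)} = -9 + g$
$\frac{1}{F{\left(\frac{100 + 344}{348 + 323} \right)}} = \frac{1}{-9 + \frac{100 + 344}{348 + 323}} = \frac{1}{-9 + \frac{444}{671}} = \frac{1}{- \frac{5595}{671}} = - \frac{671}{5595}$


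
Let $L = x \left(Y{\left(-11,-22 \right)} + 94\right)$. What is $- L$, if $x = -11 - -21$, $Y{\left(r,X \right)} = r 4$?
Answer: $-500$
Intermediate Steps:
$Y{\left(r,X \right)} = 4 r$
$x = 10$ ($x = -11 + 21 = 10$)
$L = 500$ ($L = 10 \left(4 \left(-11\right) + 94\right) = 10 \left(-44 + 94\right) = 10 \cdot 50 = 500$)
$- L = \left(-1\right) 500 = -500$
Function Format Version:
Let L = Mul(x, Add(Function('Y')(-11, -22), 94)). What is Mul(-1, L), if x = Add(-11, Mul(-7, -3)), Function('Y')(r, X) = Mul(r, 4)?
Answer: -500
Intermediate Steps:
Function('Y')(r, X) = Mul(4, r)
x = 10 (x = Add(-11, 21) = 10)
L = 500 (L = Mul(10, Add(Mul(4, -11), 94)) = Mul(10, Add(-44, 94)) = Mul(10, 50) = 500)
Mul(-1, L) = Mul(-1, 500) = -500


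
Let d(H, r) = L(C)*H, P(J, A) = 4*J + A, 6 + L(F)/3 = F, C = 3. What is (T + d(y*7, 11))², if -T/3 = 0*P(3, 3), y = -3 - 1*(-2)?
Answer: 3969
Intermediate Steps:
L(F) = -18 + 3*F
y = -1 (y = -3 + 2 = -1)
P(J, A) = A + 4*J
d(H, r) = -9*H (d(H, r) = (-18 + 3*3)*H = (-18 + 9)*H = -9*H)
T = 0 (T = -0*(3 + 4*3) = -0*(3 + 12) = -0*15 = -3*0 = 0)
(T + d(y*7, 11))² = (0 - (-9)*7)² = (0 - 9*(-7))² = (0 + 63)² = 63² = 3969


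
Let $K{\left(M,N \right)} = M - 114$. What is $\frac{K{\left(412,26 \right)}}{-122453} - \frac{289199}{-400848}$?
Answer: $\frac{35293832443}{49085040144} \approx 0.71903$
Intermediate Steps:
$K{\left(M,N \right)} = -114 + M$
$\frac{K{\left(412,26 \right)}}{-122453} - \frac{289199}{-400848} = \frac{-114 + 412}{-122453} - \frac{289199}{-400848} = 298 \left(- \frac{1}{122453}\right) - - \frac{289199}{400848} = - \frac{298}{122453} + \frac{289199}{400848} = \frac{35293832443}{49085040144}$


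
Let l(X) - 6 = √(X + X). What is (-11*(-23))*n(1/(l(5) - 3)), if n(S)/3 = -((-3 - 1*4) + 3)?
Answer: 3036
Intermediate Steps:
l(X) = 6 + √2*√X (l(X) = 6 + √(X + X) = 6 + √(2*X) = 6 + √2*√X)
n(S) = 12 (n(S) = 3*(-((-3 - 1*4) + 3)) = 3*(-((-3 - 4) + 3)) = 3*(-(-7 + 3)) = 3*(-1*(-4)) = 3*4 = 12)
(-11*(-23))*n(1/(l(5) - 3)) = -11*(-23)*12 = 253*12 = 3036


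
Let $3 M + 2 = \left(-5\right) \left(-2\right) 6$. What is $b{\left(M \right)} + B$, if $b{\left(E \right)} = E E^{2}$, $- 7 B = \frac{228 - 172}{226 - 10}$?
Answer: $\frac{21679}{3} \approx 7226.3$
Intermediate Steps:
$M = \frac{58}{3}$ ($M = - \frac{2}{3} + \frac{\left(-5\right) \left(-2\right) 6}{3} = - \frac{2}{3} + \frac{10 \cdot 6}{3} = - \frac{2}{3} + \frac{1}{3} \cdot 60 = - \frac{2}{3} + 20 = \frac{58}{3} \approx 19.333$)
$B = - \frac{1}{27}$ ($B = - \frac{\left(228 - 172\right) \frac{1}{226 - 10}}{7} = - \frac{56 \cdot \frac{1}{216}}{7} = \left(- \frac{1}{7}\right) \frac{7}{27} = - \frac{1}{27} \approx -0.037037$)
$b{\left(E \right)} = E^{3}$
$b{\left(M \right)} + B = \left(\frac{58}{3}\right)^{3} - \frac{1}{27} = \frac{195112}{27} - \frac{1}{27} = \frac{21679}{3}$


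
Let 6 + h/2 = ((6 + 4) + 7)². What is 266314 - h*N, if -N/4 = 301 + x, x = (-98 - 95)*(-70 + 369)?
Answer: -129700870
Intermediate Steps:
x = -57707 (x = -193*299 = -57707)
h = 566 (h = -12 + 2*((6 + 4) + 7)² = -12 + 2*(10 + 7)² = -12 + 2*17² = -12 + 2*289 = -12 + 578 = 566)
N = 229624 (N = -4*(301 - 57707) = -4*(-57406) = 229624)
266314 - h*N = 266314 - 566*229624 = 266314 - 1*129967184 = 266314 - 129967184 = -129700870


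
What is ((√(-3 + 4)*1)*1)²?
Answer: 1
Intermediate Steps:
((√(-3 + 4)*1)*1)² = ((√1*1)*1)² = ((1*1)*1)² = (1*1)² = 1² = 1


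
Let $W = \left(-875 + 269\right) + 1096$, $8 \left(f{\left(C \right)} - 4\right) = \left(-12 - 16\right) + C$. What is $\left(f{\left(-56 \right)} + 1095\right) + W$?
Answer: $\frac{3157}{2} \approx 1578.5$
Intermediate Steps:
$f{\left(C \right)} = \frac{1}{2} + \frac{C}{8}$ ($f{\left(C \right)} = 4 + \frac{\left(-12 - 16\right) + C}{8} = 4 + \frac{-28 + C}{8} = 4 + \left(- \frac{7}{2} + \frac{C}{8}\right) = \frac{1}{2} + \frac{C}{8}$)
$W = 490$ ($W = -606 + 1096 = 490$)
$\left(f{\left(-56 \right)} + 1095\right) + W = \left(\left(\frac{1}{2} + \frac{1}{8} \left(-56\right)\right) + 1095\right) + 490 = \left(\left(\frac{1}{2} - 7\right) + 1095\right) + 490 = \left(- \frac{13}{2} + 1095\right) + 490 = \frac{2177}{2} + 490 = \frac{3157}{2}$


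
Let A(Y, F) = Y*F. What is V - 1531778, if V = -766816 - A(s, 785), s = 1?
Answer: -2299379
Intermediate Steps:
A(Y, F) = F*Y
V = -767601 (V = -766816 - 785 = -767601)
V - 1531778 = -767601 - 1531778 = -2299379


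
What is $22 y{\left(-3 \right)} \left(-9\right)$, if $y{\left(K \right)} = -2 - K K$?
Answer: $2178$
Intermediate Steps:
$y{\left(K \right)} = -2 - K^{2}$
$22 y{\left(-3 \right)} \left(-9\right) = 22 \left(-2 - \left(-3\right)^{2}\right) \left(-9\right) = 22 \left(-2 - 9\right) \left(-9\right) = 22 \left(-11\right) \left(-9\right) = \left(-242\right) \left(-9\right) = 2178$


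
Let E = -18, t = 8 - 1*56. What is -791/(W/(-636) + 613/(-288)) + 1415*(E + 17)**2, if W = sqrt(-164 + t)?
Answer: 35585310427/19918061 - 10934784*I*sqrt(53)/19918061 ≈ 1786.6 - 3.9967*I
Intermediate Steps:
t = -48 (t = 8 - 56 = -48)
W = 2*I*sqrt(53) (W = sqrt(-164 - 48) = sqrt(-212) = 2*I*sqrt(53) ≈ 14.56*I)
-791/(W/(-636) + 613/(-288)) + 1415*(E + 17)**2 = -791/((2*I*sqrt(53))/(-636) + 613/(-288)) + 1415*(-18 + 17)**2 = -791/((2*I*sqrt(53))*(-1/636) + 613*(-1/288)) + 1415*(-1)**2 = -791/(-I*sqrt(53)/318 - 613/288) + 1415*1 = -791/(-613/288 - I*sqrt(53)/318) + 1415 = 1415 - 791/(-613/288 - I*sqrt(53)/318)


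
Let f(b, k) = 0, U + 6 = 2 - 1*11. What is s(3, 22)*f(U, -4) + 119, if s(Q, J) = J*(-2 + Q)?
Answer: 119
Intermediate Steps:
U = -15 (U = -6 + (2 - 1*11) = -6 + (2 - 11) = -6 - 9 = -15)
s(3, 22)*f(U, -4) + 119 = (22*(-2 + 3))*0 + 119 = (22*1)*0 + 119 = 22*0 + 119 = 0 + 119 = 119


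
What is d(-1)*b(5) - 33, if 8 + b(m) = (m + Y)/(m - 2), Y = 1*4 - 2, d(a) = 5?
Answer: -184/3 ≈ -61.333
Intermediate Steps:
Y = 2 (Y = 4 - 2 = 2)
b(m) = -8 + (2 + m)/(-2 + m) (b(m) = -8 + (m + 2)/(m - 2) = -8 + (2 + m)/(-2 + m))
d(-1)*b(5) - 33 = 5*((18 - 7*5)/(-2 + 5)) - 33 = 5*((18 - 35)/3) - 33 = 5*((⅓)*(-17)) - 33 = 5*(-17/3) - 33 = -85/3 - 33 = -184/3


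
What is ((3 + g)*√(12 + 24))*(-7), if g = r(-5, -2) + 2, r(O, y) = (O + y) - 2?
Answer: 168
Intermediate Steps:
r(O, y) = -2 + O + y
g = -7 (g = (-2 - 5 - 2) + 2 = -9 + 2 = -7)
((3 + g)*√(12 + 24))*(-7) = ((3 - 7)*√(12 + 24))*(-7) = -4*√36*(-7) = -4*6*(-7) = -24*(-7) = 168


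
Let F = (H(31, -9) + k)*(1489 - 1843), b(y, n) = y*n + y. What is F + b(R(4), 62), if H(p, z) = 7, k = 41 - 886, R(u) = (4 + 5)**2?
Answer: 301755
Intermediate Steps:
R(u) = 81 (R(u) = 9**2 = 81)
k = -845
b(y, n) = y + n*y (b(y, n) = n*y + y = y + n*y)
F = 296652 (F = (7 - 845)*(1489 - 1843) = -838*(-354) = 296652)
F + b(R(4), 62) = 296652 + 81*(1 + 62) = 296652 + 81*63 = 296652 + 5103 = 301755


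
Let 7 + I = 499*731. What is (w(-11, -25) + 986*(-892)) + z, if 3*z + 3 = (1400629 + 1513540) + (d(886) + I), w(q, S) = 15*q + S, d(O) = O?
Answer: 640708/3 ≈ 2.1357e+5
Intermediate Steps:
I = 364762 (I = -7 + 499*731 = -7 + 364769 = 364762)
w(q, S) = S + 15*q
z = 3279814/3 (z = -1 + ((1400629 + 1513540) + (886 + 364762))/3 = -1 + (2914169 + 365648)/3 = -1 + (1/3)*3279817 = -1 + 3279817/3 = 3279814/3 ≈ 1.0933e+6)
(w(-11, -25) + 986*(-892)) + z = ((-25 + 15*(-11)) + 986*(-892)) + 3279814/3 = ((-25 - 165) - 879512) + 3279814/3 = (-190 - 879512) + 3279814/3 = -879702 + 3279814/3 = 640708/3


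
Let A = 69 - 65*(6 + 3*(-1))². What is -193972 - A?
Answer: -193456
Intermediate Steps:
A = -516 (A = 69 - 65*(6 - 3)² = 69 - 65*3² = 69 - 65*9 = 69 - 585 = -516)
-193972 - A = -193972 - 1*(-516) = -193972 + 516 = -193456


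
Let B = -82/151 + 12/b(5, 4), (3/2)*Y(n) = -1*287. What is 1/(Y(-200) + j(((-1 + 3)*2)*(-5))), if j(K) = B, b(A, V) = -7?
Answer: -3171/613876 ≈ -0.0051655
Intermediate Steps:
Y(n) = -574/3 (Y(n) = 2*(-1*287)/3 = (⅔)*(-287) = -574/3)
B = -2386/1057 (B = -82/151 + 12/(-7) = -82*1/151 + 12*(-⅐) = -82/151 - 12/7 = -2386/1057 ≈ -2.2573)
j(K) = -2386/1057
1/(Y(-200) + j(((-1 + 3)*2)*(-5))) = 1/(-574/3 - 2386/1057) = 1/(-613876/3171) = -3171/613876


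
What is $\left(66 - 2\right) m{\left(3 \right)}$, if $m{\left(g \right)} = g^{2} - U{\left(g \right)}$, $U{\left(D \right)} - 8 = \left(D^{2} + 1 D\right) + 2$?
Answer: $-832$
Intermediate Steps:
$U{\left(D \right)} = 10 + D + D^{2}$ ($U{\left(D \right)} = 8 + \left(\left(D^{2} + 1 D\right) + 2\right) = 8 + \left(\left(D^{2} + D\right) + 2\right) = 8 + \left(\left(D + D^{2}\right) + 2\right) = 8 + \left(2 + D + D^{2}\right) = 10 + D + D^{2}$)
$m{\left(g \right)} = -10 - g$ ($m{\left(g \right)} = g^{2} - \left(10 + g + g^{2}\right) = -10 - g$)
$\left(66 - 2\right) m{\left(3 \right)} = \left(66 - 2\right) \left(-10 - 3\right) = 64 \left(-10 - 3\right) = 64 \left(-13\right) = -832$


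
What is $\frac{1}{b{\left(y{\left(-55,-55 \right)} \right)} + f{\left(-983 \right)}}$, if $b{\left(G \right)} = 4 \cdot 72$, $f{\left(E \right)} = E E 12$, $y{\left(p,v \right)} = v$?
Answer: $\frac{1}{11595756} \approx 8.6238 \cdot 10^{-8}$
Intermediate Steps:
$f{\left(E \right)} = 12 E^{2}$ ($f{\left(E \right)} = E^{2} \cdot 12 = 12 E^{2}$)
$b{\left(G \right)} = 288$
$\frac{1}{b{\left(y{\left(-55,-55 \right)} \right)} + f{\left(-983 \right)}} = \frac{1}{288 + 12 \left(-983\right)^{2}} = \frac{1}{288 + 12 \cdot 966289} = \frac{1}{288 + 11595468} = \frac{1}{11595756}$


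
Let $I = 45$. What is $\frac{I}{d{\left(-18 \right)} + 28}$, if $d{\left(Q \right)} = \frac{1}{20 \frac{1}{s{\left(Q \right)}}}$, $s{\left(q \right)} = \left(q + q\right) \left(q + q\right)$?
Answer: $\frac{225}{464} \approx 0.48491$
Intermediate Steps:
$s{\left(q \right)} = 4 q^{2}$ ($s{\left(q \right)} = 2 q 2 q = 4 q^{2}$)
$d{\left(Q \right)} = \frac{Q^{2}}{5}$ ($d{\left(Q \right)} = \frac{1}{20 \frac{1}{4 Q^{2}}} = \frac{1}{5 \frac{1}{Q^{2}}} = \frac{Q^{2}}{5}$)
$\frac{I}{d{\left(-18 \right)} + 28} = \frac{1}{\frac{\left(-18\right)^{2}}{5} + 28} \cdot 45 = \frac{1}{\frac{1}{5} \cdot 324 + 28} \cdot 45 = \frac{1}{\frac{324}{5} + 28} \cdot 45 = \frac{1}{\frac{464}{5}} \cdot 45 = \frac{5}{464} \cdot 45 = \frac{225}{464}$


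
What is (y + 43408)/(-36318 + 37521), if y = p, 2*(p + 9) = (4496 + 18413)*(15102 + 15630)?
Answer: 352063093/1203 ≈ 2.9265e+5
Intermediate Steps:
p = 352019685 (p = -9 + ((4496 + 18413)*(15102 + 15630))/2 = -9 + (22909*30732)/2 = -9 + (½)*704039388 = -9 + 352019694 = 352019685)
y = 352019685
(y + 43408)/(-36318 + 37521) = (352019685 + 43408)/(-36318 + 37521) = 352063093/1203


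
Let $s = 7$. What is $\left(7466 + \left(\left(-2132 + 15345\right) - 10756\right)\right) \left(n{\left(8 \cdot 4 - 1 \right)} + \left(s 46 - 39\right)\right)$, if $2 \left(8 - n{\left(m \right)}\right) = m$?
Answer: $\frac{5467573}{2} \approx 2.7338 \cdot 10^{6}$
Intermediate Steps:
$n{\left(m \right)} = 8 - \frac{m}{2}$
$\left(7466 + \left(\left(-2132 + 15345\right) - 10756\right)\right) \left(n{\left(8 \cdot 4 - 1 \right)} + \left(s 46 - 39\right)\right) = \left(7466 + \left(\left(-2132 + 15345\right) - 10756\right)\right) \left(\left(8 - \frac{8 \cdot 4 - 1}{2}\right) + \left(7 \cdot 46 - 39\right)\right) = \left(7466 + \left(13213 - 10756\right)\right) \left(\left(8 - \frac{32 - 1}{2}\right) + \left(322 - 39\right)\right) = \left(7466 + 2457\right) \left(\left(8 - \frac{31}{2}\right) + 283\right) = 9923 \left(\left(8 - \frac{31}{2}\right) + 283\right) = 9923 \left(- \frac{15}{2} + 283\right) = 9923 \cdot \frac{551}{2} = \frac{5467573}{2}$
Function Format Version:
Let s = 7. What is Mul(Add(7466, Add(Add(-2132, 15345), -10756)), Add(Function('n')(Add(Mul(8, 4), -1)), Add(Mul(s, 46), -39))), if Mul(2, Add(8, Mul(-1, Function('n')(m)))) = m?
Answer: Rational(5467573, 2) ≈ 2.7338e+6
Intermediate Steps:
Function('n')(m) = Add(8, Mul(Rational(-1, 2), m))
Mul(Add(7466, Add(Add(-2132, 15345), -10756)), Add(Function('n')(Add(Mul(8, 4), -1)), Add(Mul(s, 46), -39))) = Mul(Add(7466, Add(Add(-2132, 15345), -10756)), Add(Add(8, Mul(Rational(-1, 2), Add(Mul(8, 4), -1))), Add(Mul(7, 46), -39))) = Mul(Add(7466, Add(13213, -10756)), Add(Add(8, Mul(Rational(-1, 2), Add(32, -1))), Add(322, -39))) = Mul(Add(7466, 2457), Add(Add(8, Mul(Rational(-1, 2), 31)), 283)) = Mul(9923, Add(Add(8, Rational(-31, 2)), 283)) = Mul(9923, Add(Rational(-15, 2), 283)) = Mul(9923, Rational(551, 2)) = Rational(5467573, 2)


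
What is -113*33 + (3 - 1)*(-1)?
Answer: -3731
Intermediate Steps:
-113*33 + (3 - 1)*(-1) = -113*33 + 2*(-1) = -3729 - 2 = -3731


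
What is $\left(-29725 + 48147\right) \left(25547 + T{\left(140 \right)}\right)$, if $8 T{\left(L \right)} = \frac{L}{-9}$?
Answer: $\frac{4235319121}{9} \approx 4.7059 \cdot 10^{8}$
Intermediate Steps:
$T{\left(L \right)} = - \frac{L}{72}$ ($T{\left(L \right)} = \frac{L \frac{1}{-9}}{8} = \frac{L \left(- \frac{1}{9}\right)}{8} = \frac{\left(- \frac{1}{9}\right) L}{8} = - \frac{L}{72}$)
$\left(-29725 + 48147\right) \left(25547 + T{\left(140 \right)}\right) = \left(-29725 + 48147\right) \left(25547 - \frac{35}{18}\right) = 18422 \left(25547 - \frac{35}{18}\right) = 18422 \cdot \frac{459811}{18} = \frac{4235319121}{9}$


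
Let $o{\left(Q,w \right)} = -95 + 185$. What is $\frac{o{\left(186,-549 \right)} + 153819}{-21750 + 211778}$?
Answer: $\frac{153909}{190028} \approx 0.80993$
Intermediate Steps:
$o{\left(Q,w \right)} = 90$
$\frac{o{\left(186,-549 \right)} + 153819}{-21750 + 211778} = \frac{90 + 153819}{-21750 + 211778} = \frac{153909}{190028}$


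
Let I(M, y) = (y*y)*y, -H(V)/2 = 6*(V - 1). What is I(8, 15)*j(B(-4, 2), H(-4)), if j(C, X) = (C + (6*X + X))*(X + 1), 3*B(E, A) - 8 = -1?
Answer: 86947875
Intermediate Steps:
H(V) = 12 - 12*V (H(V) = -12*(V - 1) = -12*(-1 + V) = -2*(-6 + 6*V) = 12 - 12*V)
B(E, A) = 7/3 (B(E, A) = 8/3 + (⅓)*(-1) = 8/3 - ⅓ = 7/3)
I(M, y) = y³ (I(M, y) = y²*y = y³)
j(C, X) = (1 + X)*(C + 7*X) (j(C, X) = (C + 7*X)*(1 + X) = (1 + X)*(C + 7*X))
I(8, 15)*j(B(-4, 2), H(-4)) = 15³*(7/3 + 7*(12 - 12*(-4)) + 7*(12 - 12*(-4))² + 7*(12 - 12*(-4))/3) = 3375*(7/3 + 7*(12 + 48) + 7*(12 + 48)² + 7*(12 + 48)/3) = 3375*(7/3 + 7*60 + 7*60² + (7/3)*60) = 3375*(7/3 + 420 + 7*3600 + 140) = 3375*(7/3 + 420 + 25200 + 140) = 3375*(77287/3) = 86947875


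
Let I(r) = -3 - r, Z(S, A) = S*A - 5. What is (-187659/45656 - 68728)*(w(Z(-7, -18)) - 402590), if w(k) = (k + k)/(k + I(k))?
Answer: 72899649896437/2634 ≈ 2.7676e+10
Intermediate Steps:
Z(S, A) = -5 + A*S (Z(S, A) = A*S - 5 = -5 + A*S)
w(k) = -2*k/3 (w(k) = (k + k)/(k + (-3 - k)) = (2*k)/(-3) = (2*k)*(-⅓) = -2*k/3)
(-187659/45656 - 68728)*(w(Z(-7, -18)) - 402590) = (-187659/45656 - 68728)*(-2*(-5 - 18*(-7))/3 - 402590) = (-187659*1/45656 - 68728)*(-2*(-5 + 126)/3 - 402590) = (-187659/45656 - 68728)*(-⅔*121 - 402590) = -3138033227*(-242/3 - 402590)/45656 = -3138033227/45656*(-1208012/3) = 72899649896437/2634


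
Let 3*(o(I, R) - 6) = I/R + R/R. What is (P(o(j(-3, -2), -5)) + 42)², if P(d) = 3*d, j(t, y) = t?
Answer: 94864/25 ≈ 3794.6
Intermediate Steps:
o(I, R) = 19/3 + I/(3*R) (o(I, R) = 6 + (I/R + R/R)/3 = 6 + (I/R + 1)/3 = 6 + (1 + I/R)/3 = 6 + (⅓ + I/(3*R)) = 19/3 + I/(3*R))
(P(o(j(-3, -2), -5)) + 42)² = (3*((⅓)*(-3 + 19*(-5))/(-5)) + 42)² = (3*((⅓)*(-⅕)*(-3 - 95)) + 42)² = (3*((⅓)*(-⅕)*(-98)) + 42)² = (3*(98/15) + 42)² = (98/5 + 42)² = (308/5)² = 94864/25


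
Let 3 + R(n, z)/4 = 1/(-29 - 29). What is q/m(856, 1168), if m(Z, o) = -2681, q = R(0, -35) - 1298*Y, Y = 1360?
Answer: 51193470/77749 ≈ 658.45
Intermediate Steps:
R(n, z) = -350/29 (R(n, z) = -12 + 4/(-29 - 29) = -12 + 4/(-58) = -12 + 4*(-1/58) = -12 - 2/29 = -350/29)
q = -51193470/29 (q = -350/29 - 1298*1360 = -350/29 - 1765280 = -51193470/29 ≈ -1.7653e+6)
q/m(856, 1168) = -51193470/29/(-2681) = -51193470/29*(-1/2681) = 51193470/77749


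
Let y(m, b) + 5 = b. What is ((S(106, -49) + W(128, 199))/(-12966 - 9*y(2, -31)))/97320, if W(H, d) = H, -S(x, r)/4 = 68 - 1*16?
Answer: 1/15378993 ≈ 6.5024e-8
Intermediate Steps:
y(m, b) = -5 + b
S(x, r) = -208 (S(x, r) = -4*(68 - 1*16) = -4*(68 - 16) = -4*52 = -208)
((S(106, -49) + W(128, 199))/(-12966 - 9*y(2, -31)))/97320 = ((-208 + 128)/(-12966 - 9*(-5 - 31)))/97320 = -80/(-12966 - 9*(-36))*(1/97320) = -80/(-12966 + 324)*(1/97320) = -80/(-12642)*(1/97320) = -80*(-1/12642)*(1/97320) = (40/6321)*(1/97320) = 1/15378993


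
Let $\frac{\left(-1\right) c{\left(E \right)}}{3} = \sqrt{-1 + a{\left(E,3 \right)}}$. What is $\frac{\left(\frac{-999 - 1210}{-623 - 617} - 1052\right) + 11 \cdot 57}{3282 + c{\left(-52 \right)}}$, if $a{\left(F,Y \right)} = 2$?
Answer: $- \frac{524791}{4065960} \approx -0.12907$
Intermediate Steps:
$c{\left(E \right)} = -3$ ($c{\left(E \right)} = - 3 \sqrt{-1 + 2} = - 3 \sqrt{1} = \left(-3\right) 1 = -3$)
$\frac{\left(\frac{-999 - 1210}{-623 - 617} - 1052\right) + 11 \cdot 57}{3282 + c{\left(-52 \right)}} = \frac{\left(\frac{-999 - 1210}{-623 - 617} - 1052\right) + 11 \cdot 57}{3282 - 3} = \frac{\left(- \frac{2209}{-1240} - 1052\right) + 627}{3279} = \left(\left(\left(-2209\right) \left(- \frac{1}{1240}\right) - 1052\right) + 627\right) \frac{1}{3279} = \left(\left(\frac{2209}{1240} - 1052\right) + 627\right) \frac{1}{3279} = \left(- \frac{1302271}{1240} + 627\right) \frac{1}{3279} = \left(- \frac{524791}{1240}\right) \frac{1}{3279} = - \frac{524791}{4065960}$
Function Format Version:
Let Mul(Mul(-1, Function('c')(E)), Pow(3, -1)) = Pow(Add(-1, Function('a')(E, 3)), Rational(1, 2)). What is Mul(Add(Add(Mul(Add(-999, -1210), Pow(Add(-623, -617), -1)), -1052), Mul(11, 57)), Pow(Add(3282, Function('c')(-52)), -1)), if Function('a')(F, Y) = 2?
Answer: Rational(-524791, 4065960) ≈ -0.12907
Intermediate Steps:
Function('c')(E) = -3 (Function('c')(E) = Mul(-3, Pow(Add(-1, 2), Rational(1, 2))) = Mul(-3, Pow(1, Rational(1, 2))) = Mul(-3, 1) = -3)
Mul(Add(Add(Mul(Add(-999, -1210), Pow(Add(-623, -617), -1)), -1052), Mul(11, 57)), Pow(Add(3282, Function('c')(-52)), -1)) = Mul(Add(Add(Mul(Add(-999, -1210), Pow(Add(-623, -617), -1)), -1052), Mul(11, 57)), Pow(Add(3282, -3), -1)) = Mul(Add(Add(Mul(-2209, Pow(-1240, -1)), -1052), 627), Pow(3279, -1)) = Mul(Add(Add(Mul(-2209, Rational(-1, 1240)), -1052), 627), Rational(1, 3279)) = Mul(Add(Add(Rational(2209, 1240), -1052), 627), Rational(1, 3279)) = Mul(Add(Rational(-1302271, 1240), 627), Rational(1, 3279)) = Mul(Rational(-524791, 1240), Rational(1, 3279)) = Rational(-524791, 4065960)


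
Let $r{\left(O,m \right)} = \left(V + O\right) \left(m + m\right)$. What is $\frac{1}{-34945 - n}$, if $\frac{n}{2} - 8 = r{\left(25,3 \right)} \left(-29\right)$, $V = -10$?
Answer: $- \frac{1}{29741} \approx -3.3624 \cdot 10^{-5}$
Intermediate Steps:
$r{\left(O,m \right)} = 2 m \left(-10 + O\right)$ ($r{\left(O,m \right)} = \left(-10 + O\right) \left(m + m\right) = \left(-10 + O\right) 2 m = 2 m \left(-10 + O\right)$)
$n = -5204$ ($n = 16 + 2 \cdot 2 \cdot 3 \left(-10 + 25\right) \left(-29\right) = 16 + 2 \cdot 2 \cdot 3 \cdot 15 \left(-29\right) = 16 + 2 \cdot 90 \left(-29\right) = 16 + 2 \left(-2610\right) = 16 - 5220 = -5204$)
$\frac{1}{-34945 - n} = \frac{1}{-34945 - -5204} = \frac{1}{-34945 + 5204} = \frac{1}{-29741} = - \frac{1}{29741}$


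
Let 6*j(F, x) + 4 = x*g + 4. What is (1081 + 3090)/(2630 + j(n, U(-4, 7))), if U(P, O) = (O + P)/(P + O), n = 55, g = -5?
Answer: 25026/15775 ≈ 1.5864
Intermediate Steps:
U(P, O) = 1 (U(P, O) = (O + P)/(O + P) = 1)
j(F, x) = -5*x/6 (j(F, x) = -2/3 + (x*(-5) + 4)/6 = -2/3 + (-5*x + 4)/6 = -2/3 + (4 - 5*x)/6 = -2/3 + (2/3 - 5*x/6) = -5*x/6)
(1081 + 3090)/(2630 + j(n, U(-4, 7))) = (1081 + 3090)/(2630 - 5/6*1) = 4171/(2630 - 5/6) = 4171/(15775/6) = 4171*(6/15775) = 25026/15775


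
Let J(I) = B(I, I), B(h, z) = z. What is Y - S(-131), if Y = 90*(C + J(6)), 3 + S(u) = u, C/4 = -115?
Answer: -40726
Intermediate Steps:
C = -460 (C = 4*(-115) = -460)
S(u) = -3 + u
J(I) = I
Y = -40860 (Y = 90*(-460 + 6) = 90*(-454) = -40860)
Y - S(-131) = -40860 - (-3 - 131) = -40860 - 1*(-134) = -40860 + 134 = -40726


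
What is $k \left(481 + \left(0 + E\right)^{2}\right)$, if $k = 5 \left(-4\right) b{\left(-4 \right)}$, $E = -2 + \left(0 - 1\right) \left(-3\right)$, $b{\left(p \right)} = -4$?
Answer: $38560$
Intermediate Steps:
$E = 1$ ($E = -2 - -3 = -2 + 3 = 1$)
$k = 80$ ($k = 5 \left(-4\right) \left(-4\right) = \left(-20\right) \left(-4\right) = 80$)
$k \left(481 + \left(0 + E\right)^{2}\right) = 80 \left(481 + \left(0 + 1\right)^{2}\right) = 80 \left(481 + 1^{2}\right) = 80 \left(481 + 1\right) = 80 \cdot 482 = 38560$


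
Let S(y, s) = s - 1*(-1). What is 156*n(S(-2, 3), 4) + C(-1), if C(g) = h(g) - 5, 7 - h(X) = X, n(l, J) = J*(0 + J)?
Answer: 2499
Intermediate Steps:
S(y, s) = 1 + s (S(y, s) = s + 1 = 1 + s)
n(l, J) = J**2 (n(l, J) = J*J = J**2)
h(X) = 7 - X
C(g) = 2 - g (C(g) = (7 - g) - 5 = 2 - g)
156*n(S(-2, 3), 4) + C(-1) = 156*4**2 + (2 - 1*(-1)) = 156*16 + (2 + 1) = 2496 + 3 = 2499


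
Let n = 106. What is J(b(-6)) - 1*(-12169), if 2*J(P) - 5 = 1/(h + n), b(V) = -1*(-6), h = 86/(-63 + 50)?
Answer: 31451169/2584 ≈ 12172.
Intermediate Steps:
h = -86/13 (h = 86/(-13) = 86*(-1/13) = -86/13 ≈ -6.6154)
b(V) = 6
J(P) = 6473/2584 (J(P) = 5/2 + 1/(2*(-86/13 + 106)) = 5/2 + 1/(2*(1292/13)) = 5/2 + (½)*(13/1292) = 5/2 + 13/2584 = 6473/2584)
J(b(-6)) - 1*(-12169) = 6473/2584 - 1*(-12169) = 6473/2584 + 12169 = 31451169/2584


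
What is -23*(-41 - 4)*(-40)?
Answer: -41400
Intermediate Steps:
-23*(-41 - 4)*(-40) = -23*(-45)*(-40) = 1035*(-40) = -41400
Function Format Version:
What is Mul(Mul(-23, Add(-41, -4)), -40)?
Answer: -41400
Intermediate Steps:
Mul(Mul(-23, Add(-41, -4)), -40) = Mul(Mul(-23, -45), -40) = Mul(1035, -40) = -41400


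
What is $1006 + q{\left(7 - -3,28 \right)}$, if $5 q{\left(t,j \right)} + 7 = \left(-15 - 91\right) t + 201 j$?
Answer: $\frac{9591}{5} \approx 1918.2$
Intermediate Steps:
$q{\left(t,j \right)} = - \frac{7}{5} - \frac{106 t}{5} + \frac{201 j}{5}$ ($q{\left(t,j \right)} = - \frac{7}{5} + \frac{\left(-15 - 91\right) t + 201 j}{5} = - \frac{7}{5} + \frac{- 106 t + 201 j}{5} = - \frac{7}{5} + \left(- \frac{106 t}{5} + \frac{201 j}{5}\right) = - \frac{7}{5} - \frac{106 t}{5} + \frac{201 j}{5}$)
$1006 + q{\left(7 - -3,28 \right)} = 1006 - \left(- \frac{5621}{5} + \frac{106 \left(7 - -3\right)}{5}\right) = 1006 - \left(- \frac{5621}{5} + \frac{106 \left(7 + 3\right)}{5}\right) = 1006 - - \frac{4561}{5} = 1006 + \frac{4561}{5} = \frac{9591}{5}$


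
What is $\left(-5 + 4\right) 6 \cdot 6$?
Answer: $-36$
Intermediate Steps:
$\left(-5 + 4\right) 6 \cdot 6 = \left(-1\right) 36 = -36$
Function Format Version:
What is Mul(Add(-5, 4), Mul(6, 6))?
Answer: -36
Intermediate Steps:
Mul(Add(-5, 4), Mul(6, 6)) = Mul(-1, 36) = -36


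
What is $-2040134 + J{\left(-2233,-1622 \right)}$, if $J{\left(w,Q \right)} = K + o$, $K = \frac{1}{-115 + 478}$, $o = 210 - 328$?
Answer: $- \frac{740611475}{363} \approx -2.0403 \cdot 10^{6}$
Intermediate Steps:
$o = -118$ ($o = 210 - 328 = -118$)
$K = \frac{1}{363} \approx 0.0027548$
$J{\left(w,Q \right)} = - \frac{42833}{363}$ ($J{\left(w,Q \right)} = \frac{1}{363} - 118 = - \frac{42833}{363}$)
$-2040134 + J{\left(-2233,-1622 \right)} = -2040134 - \frac{42833}{363} = - \frac{740611475}{363}$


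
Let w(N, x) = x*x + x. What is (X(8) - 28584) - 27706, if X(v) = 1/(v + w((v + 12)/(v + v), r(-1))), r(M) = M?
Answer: -450319/8 ≈ -56290.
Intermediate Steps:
w(N, x) = x + x² (w(N, x) = x² + x = x + x²)
X(v) = 1/v (X(v) = 1/(v - (1 - 1)) = 1/(v - 1*0) = 1/(v + 0) = 1/v)
(X(8) - 28584) - 27706 = (1/8 - 28584) - 27706 = (⅛ - 28584) - 27706 = -228671/8 - 27706 = -450319/8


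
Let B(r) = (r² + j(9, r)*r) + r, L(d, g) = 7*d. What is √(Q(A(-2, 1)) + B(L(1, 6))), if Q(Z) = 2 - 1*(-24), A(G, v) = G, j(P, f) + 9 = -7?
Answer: I*√30 ≈ 5.4772*I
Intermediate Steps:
j(P, f) = -16 (j(P, f) = -9 - 7 = -16)
B(r) = r² - 15*r (B(r) = (r² - 16*r) + r = r² - 15*r)
Q(Z) = 26 (Q(Z) = 2 + 24 = 26)
√(Q(A(-2, 1)) + B(L(1, 6))) = √(26 + (7*1)*(-15 + 7*1)) = √(26 + 7*(-15 + 7)) = √(26 + 7*(-8)) = √(26 - 56) = √(-30) = I*√30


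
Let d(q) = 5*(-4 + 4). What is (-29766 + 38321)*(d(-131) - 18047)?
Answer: -154392085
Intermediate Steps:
d(q) = 0 (d(q) = 5*0 = 0)
(-29766 + 38321)*(d(-131) - 18047) = (-29766 + 38321)*(0 - 18047) = 8555*(-18047) = -154392085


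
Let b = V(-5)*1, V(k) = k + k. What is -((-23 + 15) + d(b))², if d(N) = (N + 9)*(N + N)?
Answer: -144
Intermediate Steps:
V(k) = 2*k
b = -10 (b = (2*(-5))*1 = -10*1 = -10)
d(N) = 2*N*(9 + N) (d(N) = (9 + N)*(2*N) = 2*N*(9 + N))
-((-23 + 15) + d(b))² = -((-23 + 15) + 2*(-10)*(9 - 10))² = -(-8 + 2*(-10)*(-1))² = -(-8 + 20)² = -1*12² = -1*144 = -144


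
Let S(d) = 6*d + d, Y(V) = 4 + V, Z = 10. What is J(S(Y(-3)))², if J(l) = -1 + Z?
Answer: 81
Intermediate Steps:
S(d) = 7*d
J(l) = 9 (J(l) = -1 + 10 = 9)
J(S(Y(-3)))² = 9² = 81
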